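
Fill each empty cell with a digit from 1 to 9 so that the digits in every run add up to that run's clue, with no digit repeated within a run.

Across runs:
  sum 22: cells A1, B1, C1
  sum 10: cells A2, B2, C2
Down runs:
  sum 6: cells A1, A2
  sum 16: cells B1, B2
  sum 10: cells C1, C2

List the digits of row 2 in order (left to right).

16 in 2 cells must be {7,9}.
The 22 across and the 6 down share only 5, so A1 = 5.
Given what's placed, B1 must be 9 to fit the 22 across and 16 down.
C1 = 22 − 14 = 8 completes the 22 across.
A2 = 6 − 5 = 1 completes the 6 down.
B2 = 16 − 9 = 7 completes the 16 down.
C2 = 10 − 8 = 2 completes the 10 across.

1 7 2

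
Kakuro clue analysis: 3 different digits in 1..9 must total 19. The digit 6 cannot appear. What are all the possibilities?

{2,8,9}; {3,7,9}; {4,7,8}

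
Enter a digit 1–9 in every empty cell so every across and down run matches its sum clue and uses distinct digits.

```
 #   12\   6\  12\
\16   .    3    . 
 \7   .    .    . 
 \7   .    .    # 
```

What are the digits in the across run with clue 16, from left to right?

5 3 8

7 in 3 cells must be {1,2,4}; 6 in 3 cells must be {1,2,3}.
Intersecting the 7 across with the 12 down forces R2C3 = 4.
R1C3 = 12 − 4 = 8 completes the 12 down.
R1C1 = 16 − 11 = 5 completes the 16 across.
R2C1 = 1: the only remaining digit allowed by both the 7 across and the 12 down.
R2C2 = 7 − 5 = 2 completes the 7 across.
R3C1 = 12 − 6 = 6 completes the 12 down.
R3C2 = 7 − 6 = 1 completes the 7 across.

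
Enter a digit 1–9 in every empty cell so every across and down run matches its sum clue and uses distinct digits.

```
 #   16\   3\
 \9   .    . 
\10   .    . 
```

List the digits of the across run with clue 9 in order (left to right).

16 in 2 cells must be {7,9}; 3 in 2 cells must be {1,2}.
The 9 across and the 16 down share only 7, so R1C1 = 7.
R1C2 = 9 − 7 = 2 completes the 9 across.
R2C1 = 16 − 7 = 9 completes the 16 down.
R2C2 = 10 − 9 = 1 completes the 10 across.

7, 2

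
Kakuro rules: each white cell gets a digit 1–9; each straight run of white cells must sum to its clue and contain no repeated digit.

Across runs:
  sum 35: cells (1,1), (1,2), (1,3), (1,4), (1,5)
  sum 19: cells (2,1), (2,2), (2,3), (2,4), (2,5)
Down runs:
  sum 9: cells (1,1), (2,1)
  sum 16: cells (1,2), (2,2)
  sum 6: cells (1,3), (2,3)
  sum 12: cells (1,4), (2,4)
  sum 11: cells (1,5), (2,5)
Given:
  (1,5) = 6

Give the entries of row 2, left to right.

2, 7, 1, 4, 5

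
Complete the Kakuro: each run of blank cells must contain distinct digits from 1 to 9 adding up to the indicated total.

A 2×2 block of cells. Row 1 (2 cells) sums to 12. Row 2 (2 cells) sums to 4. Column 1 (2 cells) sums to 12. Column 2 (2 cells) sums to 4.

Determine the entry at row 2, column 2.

1

4 in 2 cells must be {1,3}.
The 12 across and the 4 down share only 3, so (1,2) = 3.
The 4 across and the 12 down share only 3, so (2,1) = 3.
(2,2) = 4 − 3 = 1 completes the 4 across.
(1,1) = 12 − 3 = 9 completes the 12 across.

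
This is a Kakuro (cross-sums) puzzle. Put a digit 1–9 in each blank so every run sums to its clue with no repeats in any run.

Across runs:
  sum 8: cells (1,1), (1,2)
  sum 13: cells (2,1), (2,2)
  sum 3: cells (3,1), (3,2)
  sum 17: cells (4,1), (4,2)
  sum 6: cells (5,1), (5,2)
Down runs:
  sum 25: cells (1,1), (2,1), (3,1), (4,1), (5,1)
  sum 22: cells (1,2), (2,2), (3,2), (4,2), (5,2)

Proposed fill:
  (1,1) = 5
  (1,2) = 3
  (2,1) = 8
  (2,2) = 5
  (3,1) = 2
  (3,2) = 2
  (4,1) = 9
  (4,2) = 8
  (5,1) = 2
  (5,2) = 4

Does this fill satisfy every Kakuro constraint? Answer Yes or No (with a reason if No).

No — the across run (3,1)–(3,2) sums to 4, not 3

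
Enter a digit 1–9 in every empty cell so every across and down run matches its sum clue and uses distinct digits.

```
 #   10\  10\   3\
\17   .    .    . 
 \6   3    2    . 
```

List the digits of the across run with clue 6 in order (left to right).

3 2 1

6 in 3 cells must be {1,2,3}; 3 in 2 cells must be {1,2}.
R1C1 = 10 − 3 = 7 completes the 10 down.
R1C2 = 10 − 2 = 8 completes the 10 down.
R1C3 = 17 − 15 = 2 completes the 17 across.
R2C3 = 6 − 5 = 1 completes the 6 across.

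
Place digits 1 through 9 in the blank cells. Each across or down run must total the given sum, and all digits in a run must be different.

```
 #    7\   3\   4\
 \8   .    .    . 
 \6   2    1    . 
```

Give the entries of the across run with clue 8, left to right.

5, 2, 1

6 in 3 cells must be {1,2,3}; 3 in 2 cells must be {1,2}; 4 in 2 cells must be {1,3}.
R1C1 = 7 − 2 = 5 completes the 7 down.
R1C2 = 3 − 1 = 2 completes the 3 down.
R1C3 = 8 − 7 = 1 completes the 8 across.
R2C3 = 6 − 3 = 3 completes the 6 across.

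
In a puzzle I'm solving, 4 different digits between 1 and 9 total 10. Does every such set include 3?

Yes

The only way to make 10 from 4 distinct digits is {1,2,3,4}, which contains 3.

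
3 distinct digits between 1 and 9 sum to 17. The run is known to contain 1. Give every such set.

3 distinct digits from 1–9 sum between 6 and 24.
Keeping only sets containing 1.
Only one set works: {1,7,9}.

{1,7,9}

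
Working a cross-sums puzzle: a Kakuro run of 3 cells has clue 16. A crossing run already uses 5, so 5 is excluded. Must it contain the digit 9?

Counterexample: {1,7,8} sums to 16 under that restriction without using 9.

No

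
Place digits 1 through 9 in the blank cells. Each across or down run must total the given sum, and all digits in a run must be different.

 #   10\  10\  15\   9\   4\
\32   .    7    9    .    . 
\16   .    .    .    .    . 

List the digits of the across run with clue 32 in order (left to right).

16 in 5 cells must be {1,2,3,4,6}; 4 in 2 cells must be {1,3}.
R1C5 = 3: the only remaining digit allowed by both the 32 across and the 4 down.
R2C2 = 10 − 7 = 3 completes the 10 down.
R2C3 = 15 − 9 = 6 completes the 15 down.
R2C5 = 4 − 3 = 1 completes the 4 down.
Given what's placed, R1C1 must be 8 to fit the 32 across and 10 down.
R1C4 = 32 − 27 = 5 completes the 32 across.

8, 7, 9, 5, 3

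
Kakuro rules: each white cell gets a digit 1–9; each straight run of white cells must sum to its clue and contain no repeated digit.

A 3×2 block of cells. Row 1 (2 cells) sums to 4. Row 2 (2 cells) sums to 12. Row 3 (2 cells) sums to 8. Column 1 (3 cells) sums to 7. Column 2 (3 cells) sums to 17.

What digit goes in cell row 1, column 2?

4 in 2 cells must be {1,3}; 7 in 3 cells must be {1,2,4}.
The 4 across and the 7 down share only 1, so (1,1) = 1.
(1,2) = 4 − 1 = 3 completes the 4 across.
Given what's placed, (2,1) must be 4 to fit the 12 across and 7 down.
(2,2) = 12 − 4 = 8 completes the 12 across.
(3,1) = 7 − 5 = 2 completes the 7 down.
(3,2) = 8 − 2 = 6 completes the 8 across.

3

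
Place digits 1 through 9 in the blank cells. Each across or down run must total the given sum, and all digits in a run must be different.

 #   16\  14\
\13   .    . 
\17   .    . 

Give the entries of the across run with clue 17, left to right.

9 8

17 in 2 cells must be {8,9}; 16 in 2 cells must be {7,9}.
The 17 across and the 16 down share only 9, so R2C1 = 9.
R2C2 = 17 − 9 = 8 completes the 17 across.
R1C1 = 16 − 9 = 7 completes the 16 down.
R1C2 = 13 − 7 = 6 completes the 13 across.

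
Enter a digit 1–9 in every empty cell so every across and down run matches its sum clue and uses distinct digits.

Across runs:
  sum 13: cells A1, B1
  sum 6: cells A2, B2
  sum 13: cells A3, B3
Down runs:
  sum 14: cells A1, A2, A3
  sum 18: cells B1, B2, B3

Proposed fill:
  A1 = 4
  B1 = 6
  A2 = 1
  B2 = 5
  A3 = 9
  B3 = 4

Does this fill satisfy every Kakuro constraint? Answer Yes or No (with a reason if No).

No — the down run B1–B3 sums to 15, not 18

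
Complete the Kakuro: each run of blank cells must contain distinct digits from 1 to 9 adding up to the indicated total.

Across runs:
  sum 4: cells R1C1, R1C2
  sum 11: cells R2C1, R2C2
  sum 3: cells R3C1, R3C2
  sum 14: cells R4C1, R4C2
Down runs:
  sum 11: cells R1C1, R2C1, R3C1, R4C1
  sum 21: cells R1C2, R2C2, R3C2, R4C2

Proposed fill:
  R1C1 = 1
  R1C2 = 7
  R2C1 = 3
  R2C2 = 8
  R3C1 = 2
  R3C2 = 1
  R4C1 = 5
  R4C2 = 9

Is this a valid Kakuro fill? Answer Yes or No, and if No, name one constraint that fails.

No — the across run R1C1–R1C2 sums to 8, not 4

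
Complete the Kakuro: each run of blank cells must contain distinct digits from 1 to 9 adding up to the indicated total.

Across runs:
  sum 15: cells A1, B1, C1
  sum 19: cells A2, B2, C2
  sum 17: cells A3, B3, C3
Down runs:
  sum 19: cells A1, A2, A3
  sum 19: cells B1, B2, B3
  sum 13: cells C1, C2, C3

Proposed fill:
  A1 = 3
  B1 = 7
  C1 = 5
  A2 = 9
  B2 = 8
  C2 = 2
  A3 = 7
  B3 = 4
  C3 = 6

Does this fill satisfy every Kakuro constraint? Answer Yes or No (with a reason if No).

Yes

Across: 3+7+5=15; 9+8+2=19; 7+4+6=17. Down: 3+9+7=19; 7+8+4=19; 5+2+6=13. No digit repeats within any run.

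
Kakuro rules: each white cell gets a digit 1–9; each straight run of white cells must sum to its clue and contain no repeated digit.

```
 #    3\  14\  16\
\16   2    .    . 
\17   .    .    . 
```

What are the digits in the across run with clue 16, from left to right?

3 in 2 cells must be {1,2}; 16 in 2 cells must be {7,9}.
Given what's placed, R1C3 must be 9 to fit the 16 across and 16 down.
R2C1 = 3 − 2 = 1 completes the 3 down.
R2C2 = 9: the only remaining digit allowed by both the 17 across and the 14 down.
R2C3 = 17 − 10 = 7 completes the 17 across.
R1C2 = 16 − 11 = 5 completes the 16 across.

2, 5, 9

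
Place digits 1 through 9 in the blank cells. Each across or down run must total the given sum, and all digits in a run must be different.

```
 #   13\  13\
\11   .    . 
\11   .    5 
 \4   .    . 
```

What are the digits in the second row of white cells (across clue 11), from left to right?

6, 5

4 in 2 cells must be {1,3}.
R2C1 = 11 − 5 = 6 completes the 11 across.
Given what's placed, R3C1 must be 3 to fit the 4 across and 13 down.
R3C2 = 4 − 3 = 1 completes the 4 across.
R1C1 = 13 − 9 = 4 completes the 13 down.
R1C2 = 11 − 4 = 7 completes the 11 across.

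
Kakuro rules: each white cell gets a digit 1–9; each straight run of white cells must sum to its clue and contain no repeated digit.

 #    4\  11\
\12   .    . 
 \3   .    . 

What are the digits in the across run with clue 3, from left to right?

3 in 2 cells must be {1,2}; 4 in 2 cells must be {1,3}.
The 12 across and the 4 down share only 3, so R1C1 = 3.
R1C2 = 12 − 3 = 9 completes the 12 across.
R2C1 = 4 − 3 = 1 completes the 4 down.
R2C2 = 3 − 1 = 2 completes the 3 across.

1 2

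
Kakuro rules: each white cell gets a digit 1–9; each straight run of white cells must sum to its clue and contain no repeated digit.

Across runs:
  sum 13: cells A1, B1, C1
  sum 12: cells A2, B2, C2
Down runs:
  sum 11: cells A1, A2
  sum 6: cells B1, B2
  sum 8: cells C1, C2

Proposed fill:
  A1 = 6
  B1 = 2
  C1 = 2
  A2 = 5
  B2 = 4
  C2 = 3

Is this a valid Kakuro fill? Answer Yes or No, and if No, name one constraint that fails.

No — the across run A1–C1 sums to 10, not 13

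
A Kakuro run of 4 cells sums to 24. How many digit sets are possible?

8

4 distinct digits from 1–9 sum between 10 and 30.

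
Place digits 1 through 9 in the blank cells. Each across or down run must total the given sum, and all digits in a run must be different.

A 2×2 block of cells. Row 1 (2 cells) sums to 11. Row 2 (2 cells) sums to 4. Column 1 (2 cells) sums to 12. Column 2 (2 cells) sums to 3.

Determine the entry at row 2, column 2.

1

4 in 2 cells must be {1,3}; 3 in 2 cells must be {1,2}.
The 11 across and the 3 down share only 2, so (1,2) = 2.
The 4 across and the 12 down share only 3, so (2,1) = 3.
(2,2) = 4 − 3 = 1 completes the 4 across.
(1,1) = 11 − 2 = 9 completes the 11 across.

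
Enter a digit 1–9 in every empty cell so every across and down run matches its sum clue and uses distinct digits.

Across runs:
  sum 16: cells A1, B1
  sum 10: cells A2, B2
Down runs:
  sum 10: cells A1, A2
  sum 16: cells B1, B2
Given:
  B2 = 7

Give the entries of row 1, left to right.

16 in 2 cells must be {7,9}.
B1 = 16 − 7 = 9 completes the 16 down.
A2 = 10 − 7 = 3 completes the 10 across.
A1 = 16 − 9 = 7 completes the 16 across.

7 9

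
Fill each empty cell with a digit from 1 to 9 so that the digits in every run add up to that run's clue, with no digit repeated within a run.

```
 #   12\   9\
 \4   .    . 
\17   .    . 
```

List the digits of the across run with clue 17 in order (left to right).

4 in 2 cells must be {1,3}; 17 in 2 cells must be {8,9}.
The 4 across and the 12 down share only 3, so R1C1 = 3.
R1C2 = 4 − 3 = 1 completes the 4 across.
R2C1 = 12 − 3 = 9 completes the 12 down.
R2C2 = 17 − 9 = 8 completes the 17 across.

9 8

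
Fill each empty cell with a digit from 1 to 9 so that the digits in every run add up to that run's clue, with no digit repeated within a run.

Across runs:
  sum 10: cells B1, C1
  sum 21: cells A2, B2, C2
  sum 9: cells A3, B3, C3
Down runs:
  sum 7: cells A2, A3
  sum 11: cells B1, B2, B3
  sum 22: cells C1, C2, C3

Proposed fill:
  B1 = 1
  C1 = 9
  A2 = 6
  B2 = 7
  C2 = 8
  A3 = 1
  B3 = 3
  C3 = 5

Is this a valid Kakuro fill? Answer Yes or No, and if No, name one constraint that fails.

Yes

Across: 1+9=10; 6+7+8=21; 1+3+5=9. Down: 6+1=7; 1+7+3=11; 9+8+5=22. No digit repeats within any run.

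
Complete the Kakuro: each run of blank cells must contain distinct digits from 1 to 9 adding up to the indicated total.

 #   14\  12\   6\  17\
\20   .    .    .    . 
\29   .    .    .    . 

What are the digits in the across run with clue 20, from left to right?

29 in 4 cells must be {5,7,8,9}; 17 in 2 cells must be {8,9}.
Only 5 fits R2C3 under both its across sum 29 and down sum 6.
R1C3 = 6 − 5 = 1 completes the 6 down.
Nothing is forced directly, so branch on R2C1, whose candidates are 8 or 9. If R2C1 = 9: that forces R1C1 = 5, R1C2 = 8, after which R1C4 would have to be in {6} for the 20 across but in {8,9} for the 17 down — contradiction. So R2C1 = 8.
R1C1 = 14 − 8 = 6 completes the 14 down.
R2C4 = 9: the only remaining digit allowed by both the 29 across and the 17 down.
R1C4 = 17 − 9 = 8 completes the 17 down.
R2C2 = 29 − 22 = 7 completes the 29 across.
R1C2 = 20 − 15 = 5 completes the 20 across.

6 5 1 8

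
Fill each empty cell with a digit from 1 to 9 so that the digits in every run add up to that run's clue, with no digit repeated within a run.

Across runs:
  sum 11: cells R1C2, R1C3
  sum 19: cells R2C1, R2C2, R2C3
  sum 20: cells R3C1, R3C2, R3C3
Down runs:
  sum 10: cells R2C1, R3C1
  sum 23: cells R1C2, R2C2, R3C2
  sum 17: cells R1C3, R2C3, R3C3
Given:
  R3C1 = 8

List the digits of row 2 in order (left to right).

2 8 9

23 in 3 cells must be {6,8,9}.
R2C1 = 10 − 8 = 2 completes the 10 down.
Given what's placed, R3C2 must be 9 to fit the 20 across and 23 down.
R3C3 = 20 − 17 = 3 completes the 20 across.
R2C2 = 8: the only remaining digit allowed by both the 19 across and the 23 down.
R2C3 = 19 − 10 = 9 completes the 19 across.
R1C2 = 23 − 17 = 6 completes the 23 down.
R1C3 = 11 − 6 = 5 completes the 11 across.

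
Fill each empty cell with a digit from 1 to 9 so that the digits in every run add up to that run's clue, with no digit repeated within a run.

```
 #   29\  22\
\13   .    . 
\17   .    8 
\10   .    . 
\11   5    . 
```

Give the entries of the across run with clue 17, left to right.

9, 8

17 in 2 cells must be {8,9}; 29 in 4 cells must be {5,7,8,9}.
R2C1 = 17 − 8 = 9 completes the 17 across.
R4C2 = 11 − 5 = 6 completes the 11 across.
No cell is forced outright now. R1C1 can only be 7 or 8 (the digits allowed by both its 13 across and its 29 down). If R1C1 = 7: then R1C2 would have to be in {6} for the 13 across but in {1,3,5,7} for the 22 down — contradiction. So R1C1 = 8.
R1C2 = 13 − 8 = 5 completes the 13 across.
R3C1 = 29 − 22 = 7 completes the 29 down.
R3C2 = 10 − 7 = 3 completes the 10 across.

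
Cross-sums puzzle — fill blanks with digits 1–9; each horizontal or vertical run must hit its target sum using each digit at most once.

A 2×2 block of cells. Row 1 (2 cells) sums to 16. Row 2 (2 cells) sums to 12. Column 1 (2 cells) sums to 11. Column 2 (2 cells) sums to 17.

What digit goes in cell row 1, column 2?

9

16 in 2 cells must be {7,9}; 17 in 2 cells must be {8,9}.
The 16 across and the 17 down share only 9, so (1,2) = 9.
(2,2) = 17 − 9 = 8 completes the 17 down.
(1,1) = 16 − 9 = 7 completes the 16 across.
(2,1) = 12 − 8 = 4 completes the 12 across.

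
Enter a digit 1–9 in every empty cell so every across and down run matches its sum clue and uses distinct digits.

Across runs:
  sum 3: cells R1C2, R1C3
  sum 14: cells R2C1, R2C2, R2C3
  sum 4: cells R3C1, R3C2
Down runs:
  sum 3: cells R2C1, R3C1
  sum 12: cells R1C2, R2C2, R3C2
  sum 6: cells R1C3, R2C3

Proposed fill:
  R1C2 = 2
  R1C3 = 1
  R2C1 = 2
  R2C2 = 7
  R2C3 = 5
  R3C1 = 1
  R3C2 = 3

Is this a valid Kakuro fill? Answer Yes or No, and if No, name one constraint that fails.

Yes

Across: 2+1=3; 2+7+5=14; 1+3=4. Down: 2+1=3; 2+7+3=12; 1+5=6. No digit repeats within any run.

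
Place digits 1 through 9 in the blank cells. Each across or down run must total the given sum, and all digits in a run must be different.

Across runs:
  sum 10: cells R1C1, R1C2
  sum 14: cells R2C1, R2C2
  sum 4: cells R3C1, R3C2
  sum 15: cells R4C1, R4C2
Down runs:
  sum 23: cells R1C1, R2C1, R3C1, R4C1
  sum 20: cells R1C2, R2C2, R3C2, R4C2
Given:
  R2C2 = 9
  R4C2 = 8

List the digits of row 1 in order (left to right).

4 in 2 cells must be {1,3}.
R2C1 = 14 − 9 = 5 completes the 14 across.
R3C2 = 1: the only remaining digit allowed by both the 4 across and the 20 down.
R4C1 = 15 − 8 = 7 completes the 15 across.
R1C2 = 20 − 18 = 2 completes the 20 down.
R3C1 = 4 − 1 = 3 completes the 4 across.
R1C1 = 10 − 2 = 8 completes the 10 across.

8 2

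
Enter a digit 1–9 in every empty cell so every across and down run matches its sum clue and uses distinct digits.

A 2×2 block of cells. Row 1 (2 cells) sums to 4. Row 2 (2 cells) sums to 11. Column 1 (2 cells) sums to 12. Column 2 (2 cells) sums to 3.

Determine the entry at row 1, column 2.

1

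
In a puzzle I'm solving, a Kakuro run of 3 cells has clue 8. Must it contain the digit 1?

Every partition of 8 into 3 distinct digits includes 1: {1,2,5}, {1,3,4}.

Yes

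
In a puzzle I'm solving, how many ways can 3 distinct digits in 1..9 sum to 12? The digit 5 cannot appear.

5

3 distinct digits from 1–9 sum between 6 and 24.
Dropping sets that contain 5.
Enumerating: {1,2,9}, {1,3,8}, {1,4,7}, {2,3,7}, {2,4,6}.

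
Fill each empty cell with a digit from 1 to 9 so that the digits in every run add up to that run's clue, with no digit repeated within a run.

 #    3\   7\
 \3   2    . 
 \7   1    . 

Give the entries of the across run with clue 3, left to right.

3 in 2 cells must be {1,2}.
R1C2 = 3 − 2 = 1 completes the 3 across.
R2C2 = 7 − 1 = 6 completes the 7 across.

2 1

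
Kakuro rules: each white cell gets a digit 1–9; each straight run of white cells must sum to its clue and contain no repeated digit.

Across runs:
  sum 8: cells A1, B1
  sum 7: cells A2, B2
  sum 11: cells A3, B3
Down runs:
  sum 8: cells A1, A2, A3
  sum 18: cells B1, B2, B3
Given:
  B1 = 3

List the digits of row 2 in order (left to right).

A1 = 8 − 3 = 5 completes the 8 across.
B2 = 6: the only remaining digit allowed by both the 7 across and the 18 down.
Given what's placed, A3 must be 2 to fit the 11 across and 8 down.
B3 = 11 − 2 = 9 completes the 11 across.
A2 = 7 − 6 = 1 completes the 7 across.

1 6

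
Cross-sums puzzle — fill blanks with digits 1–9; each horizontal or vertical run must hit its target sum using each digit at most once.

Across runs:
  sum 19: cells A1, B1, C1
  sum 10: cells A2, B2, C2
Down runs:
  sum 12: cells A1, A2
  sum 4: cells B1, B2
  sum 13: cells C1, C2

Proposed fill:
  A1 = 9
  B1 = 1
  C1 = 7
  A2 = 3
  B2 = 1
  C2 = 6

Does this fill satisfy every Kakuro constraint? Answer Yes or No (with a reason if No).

No — the down run B1–B2 sums to 2, not 4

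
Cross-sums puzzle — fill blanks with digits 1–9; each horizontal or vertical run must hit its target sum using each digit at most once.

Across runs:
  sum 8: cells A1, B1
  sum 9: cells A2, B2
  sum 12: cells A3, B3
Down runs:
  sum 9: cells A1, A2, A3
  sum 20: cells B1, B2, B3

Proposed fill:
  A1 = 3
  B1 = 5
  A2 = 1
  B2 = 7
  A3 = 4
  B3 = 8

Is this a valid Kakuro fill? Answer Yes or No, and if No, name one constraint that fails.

No — the across run A2–B2 sums to 8, not 9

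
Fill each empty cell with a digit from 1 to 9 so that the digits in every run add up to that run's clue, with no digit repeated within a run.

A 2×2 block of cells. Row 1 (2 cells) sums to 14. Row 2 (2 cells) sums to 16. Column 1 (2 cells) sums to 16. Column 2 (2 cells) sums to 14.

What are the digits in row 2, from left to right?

7, 9

16 in 2 cells must be {7,9}.
The 14 across and the 16 down share only 9, so (1,1) = 9.
(1,2) = 14 − 9 = 5 completes the 14 across.
(2,1) = 16 − 9 = 7 completes the 16 down.
(2,2) = 16 − 7 = 9 completes the 16 across.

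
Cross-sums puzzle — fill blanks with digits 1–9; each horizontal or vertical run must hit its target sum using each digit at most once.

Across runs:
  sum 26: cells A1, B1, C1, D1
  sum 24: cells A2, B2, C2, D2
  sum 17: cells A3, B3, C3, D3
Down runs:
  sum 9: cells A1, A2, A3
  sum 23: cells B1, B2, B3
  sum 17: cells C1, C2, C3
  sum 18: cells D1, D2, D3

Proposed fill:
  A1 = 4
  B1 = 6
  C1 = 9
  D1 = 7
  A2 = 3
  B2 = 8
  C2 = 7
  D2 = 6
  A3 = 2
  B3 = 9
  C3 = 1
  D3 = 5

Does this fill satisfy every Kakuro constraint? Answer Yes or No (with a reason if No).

Yes

Across: 4+6+9+7=26; 3+8+7+6=24; 2+9+1+5=17. Down: 4+3+2=9; 6+8+9=23; 9+7+1=17; 7+6+5=18. No digit repeats within any run.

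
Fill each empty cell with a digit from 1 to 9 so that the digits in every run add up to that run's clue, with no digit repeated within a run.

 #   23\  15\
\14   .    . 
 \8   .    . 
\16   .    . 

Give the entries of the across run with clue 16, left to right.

9, 7

16 in 2 cells must be {7,9}; 23 in 3 cells must be {6,8,9}.
The 8 across and the 23 down share only 6, so R2C1 = 6.
R2C2 = 8 − 6 = 2 completes the 8 across.
Given what's placed, R3C1 must be 9 to fit the 16 across and 23 down.
R3C2 = 16 − 9 = 7 completes the 16 across.
R1C1 = 23 − 15 = 8 completes the 23 down.
R1C2 = 14 − 8 = 6 completes the 14 across.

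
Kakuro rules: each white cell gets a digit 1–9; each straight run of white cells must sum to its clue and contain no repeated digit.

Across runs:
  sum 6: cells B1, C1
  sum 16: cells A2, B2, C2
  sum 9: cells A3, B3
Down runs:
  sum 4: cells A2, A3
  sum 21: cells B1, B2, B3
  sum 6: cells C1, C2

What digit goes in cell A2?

3

4 in 2 cells must be {1,3}.
Nothing is forced directly, so branch on A2, whose candidates are 1 or 3. If A2 = 1: then C2 would have to be in {6,7,8,9} for the 16 across but in {1,2,4,5} for the 6 down — contradiction. So A2 = 3.
A3 = 4 − 3 = 1 completes the 4 down.
B3 = 9 − 1 = 8 completes the 9 across.
B1 = 4: the only remaining digit allowed by both the 6 across and the 21 down.
C1 = 6 − 4 = 2 completes the 6 across.
B2 = 21 − 12 = 9 completes the 21 down.
C2 = 16 − 12 = 4 completes the 16 across.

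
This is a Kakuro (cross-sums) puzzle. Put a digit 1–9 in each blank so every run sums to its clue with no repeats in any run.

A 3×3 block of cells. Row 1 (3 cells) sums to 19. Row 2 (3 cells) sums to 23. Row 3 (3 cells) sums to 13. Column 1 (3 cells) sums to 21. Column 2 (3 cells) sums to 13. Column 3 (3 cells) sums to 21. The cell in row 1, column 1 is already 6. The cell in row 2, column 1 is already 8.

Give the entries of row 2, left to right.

8, 6, 9

23 in 3 cells must be {6,8,9}.
(3,1) = 21 − 14 = 7 completes the 21 down.
No cell is forced outright now. (2,2) can only be 6 or 9 (the digits allowed by both its 23 across and its 13 down). If (2,2) = 9: then (1,2) would have to be in {4,5,8,9} for the 19 across but in {1,3} for the 13 down — contradiction. So (2,2) = 6.
(2,3) = 23 − 14 = 9 completes the 23 across.
Nothing is forced directly, so branch on (1,2), whose candidates are 4 or 5. If (1,2) = 4: then (1,3) would have to be in {9} for the 19 across but in {4,5,7,8} for the 21 down — contradiction. So (1,2) = 5.
(1,3) = 19 − 11 = 8 completes the 19 across.
(3,2) = 13 − 11 = 2 completes the 13 down.
(3,3) = 13 − 9 = 4 completes the 13 across.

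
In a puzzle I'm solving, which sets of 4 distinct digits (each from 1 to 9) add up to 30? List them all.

{6,7,8,9}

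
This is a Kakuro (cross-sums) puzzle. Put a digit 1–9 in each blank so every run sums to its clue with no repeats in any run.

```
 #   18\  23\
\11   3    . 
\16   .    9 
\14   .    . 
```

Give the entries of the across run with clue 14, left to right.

8, 6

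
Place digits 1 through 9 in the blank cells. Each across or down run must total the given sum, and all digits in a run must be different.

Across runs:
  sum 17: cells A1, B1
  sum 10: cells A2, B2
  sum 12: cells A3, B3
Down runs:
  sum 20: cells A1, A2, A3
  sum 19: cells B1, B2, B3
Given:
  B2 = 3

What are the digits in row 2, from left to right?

17 in 2 cells must be {8,9}.
Given what's placed, B1 must be 9 to fit the 17 across and 19 down.
A2 = 10 − 3 = 7 completes the 10 across.
B3 = 19 − 12 = 7 completes the 19 down.
A1 = 17 − 9 = 8 completes the 17 across.
A3 = 12 − 7 = 5 completes the 12 across.

7 3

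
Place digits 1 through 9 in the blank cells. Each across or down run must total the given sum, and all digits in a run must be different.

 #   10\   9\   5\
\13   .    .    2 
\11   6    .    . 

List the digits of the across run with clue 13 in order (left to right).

4 7 2

R1C1 = 10 − 6 = 4 completes the 10 down.
R1C2 = 13 − 6 = 7 completes the 13 across.
R2C2 = 9 − 7 = 2 completes the 9 down.
R2C3 = 11 − 8 = 3 completes the 11 across.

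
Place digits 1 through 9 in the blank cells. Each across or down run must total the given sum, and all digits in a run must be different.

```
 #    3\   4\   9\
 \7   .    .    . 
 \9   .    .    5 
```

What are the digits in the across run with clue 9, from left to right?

7 in 3 cells must be {1,2,4}; 3 in 2 cells must be {1,2}; 4 in 2 cells must be {1,3}.
R1C2 = 1: only digit in both the 7-across and 4-down candidate sets.
R1C3 = 9 − 5 = 4 completes the 9 down.
Given what's placed, R2C1 must be 1 to fit the 9 across and 3 down.
R2C2 = 9 − 6 = 3 completes the 9 across.
R1C1 = 7 − 5 = 2 completes the 7 across.

1 3 5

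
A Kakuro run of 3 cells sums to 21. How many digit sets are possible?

3 distinct digits from 1–9 sum between 6 and 24.
Enumerating: {4,8,9}, {5,7,9}, {6,7,8}.

3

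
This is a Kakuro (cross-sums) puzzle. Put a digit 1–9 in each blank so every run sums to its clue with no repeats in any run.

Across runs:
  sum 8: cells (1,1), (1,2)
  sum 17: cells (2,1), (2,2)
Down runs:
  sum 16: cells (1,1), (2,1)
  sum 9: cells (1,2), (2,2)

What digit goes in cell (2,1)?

9

17 in 2 cells must be {8,9}; 16 in 2 cells must be {7,9}.
The 8 across and the 16 down share only 7, so (1,1) = 7.
(1,2) = 8 − 7 = 1 completes the 8 across.
(2,1) = 16 − 7 = 9 completes the 16 down.
(2,2) = 17 − 9 = 8 completes the 17 across.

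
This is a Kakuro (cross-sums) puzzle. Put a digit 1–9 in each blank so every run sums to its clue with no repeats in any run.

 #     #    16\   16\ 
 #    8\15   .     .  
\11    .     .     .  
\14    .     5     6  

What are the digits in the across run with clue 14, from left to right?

3 5 6

R3C1 = 14 − 11 = 3 completes the 14 across.
R2C1 = 8 − 3 = 5 completes the 8 down.
Given what's placed, R2C3 must be 2 to fit the 11 across and 16 down.
R1C3 = 16 − 8 = 8 completes the 16 down.
R2C2 = 11 − 7 = 4 completes the 11 across.
R1C2 = 15 − 8 = 7 completes the 15 across.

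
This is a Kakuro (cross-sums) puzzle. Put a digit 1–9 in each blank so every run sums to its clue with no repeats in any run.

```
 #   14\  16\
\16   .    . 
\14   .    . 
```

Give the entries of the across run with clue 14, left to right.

16 in 2 cells must be {7,9}.
The 16 across and the 14 down share only 9, so R1C1 = 9.
R1C2 = 16 − 9 = 7 completes the 16 across.
R2C1 = 14 − 9 = 5 completes the 14 down.
R2C2 = 14 − 5 = 9 completes the 14 across.

5 9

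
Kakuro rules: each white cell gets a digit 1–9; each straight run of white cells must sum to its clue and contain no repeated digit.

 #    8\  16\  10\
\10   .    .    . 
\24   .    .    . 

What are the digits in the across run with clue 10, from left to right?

1, 7, 2

24 in 3 cells must be {7,8,9}; 16 in 2 cells must be {7,9}.
The 10 across and the 16 down share only 7, so R1C2 = 7.
The 24 across and the 8 down share only 7, so R2C1 = 7.
R2C2 = 16 − 7 = 9 completes the 16 down.
R2C3 = 24 − 16 = 8 completes the 24 across.
R1C1 = 8 − 7 = 1 completes the 8 down.
R1C3 = 10 − 8 = 2 completes the 10 across.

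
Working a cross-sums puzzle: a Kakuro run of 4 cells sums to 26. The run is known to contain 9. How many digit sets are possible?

4

4 distinct digits from 1–9 sum between 10 and 30.
Keeping only sets containing 9.
Enumerating: {2,7,8,9}, {3,6,8,9}, {4,5,8,9}, {4,6,7,9}.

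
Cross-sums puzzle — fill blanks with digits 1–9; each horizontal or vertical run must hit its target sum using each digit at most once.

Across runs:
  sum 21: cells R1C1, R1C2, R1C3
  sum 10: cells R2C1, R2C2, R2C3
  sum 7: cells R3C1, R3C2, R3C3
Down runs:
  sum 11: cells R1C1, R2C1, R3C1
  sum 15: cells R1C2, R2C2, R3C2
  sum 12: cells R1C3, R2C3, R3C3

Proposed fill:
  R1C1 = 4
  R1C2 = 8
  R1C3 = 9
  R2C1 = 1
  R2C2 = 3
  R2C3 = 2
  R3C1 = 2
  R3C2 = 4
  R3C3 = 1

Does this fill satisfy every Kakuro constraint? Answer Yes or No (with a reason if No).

No — the down run R1C1–R3C1 sums to 7, not 11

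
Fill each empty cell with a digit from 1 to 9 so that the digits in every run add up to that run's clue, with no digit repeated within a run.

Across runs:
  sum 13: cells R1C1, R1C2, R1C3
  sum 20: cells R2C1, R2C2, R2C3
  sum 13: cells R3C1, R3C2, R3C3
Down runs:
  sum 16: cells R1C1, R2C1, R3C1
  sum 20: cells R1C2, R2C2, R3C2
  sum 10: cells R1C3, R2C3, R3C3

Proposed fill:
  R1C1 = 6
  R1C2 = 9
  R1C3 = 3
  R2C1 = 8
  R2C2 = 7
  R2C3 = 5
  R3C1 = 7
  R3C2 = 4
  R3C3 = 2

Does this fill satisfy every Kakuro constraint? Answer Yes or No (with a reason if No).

No — the across run R1C1–R1C3 sums to 18, not 13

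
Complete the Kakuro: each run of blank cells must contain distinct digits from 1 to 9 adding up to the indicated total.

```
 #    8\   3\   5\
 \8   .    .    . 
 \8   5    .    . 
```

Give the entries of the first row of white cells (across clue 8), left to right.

3, 1, 4

3 in 2 cells must be {1,2}.
R1C1 = 8 − 5 = 3 completes the 8 down.
Given what's placed, R1C2 must be 1 to fit the 8 across and 3 down.
R1C3 = 8 − 4 = 4 completes the 8 across.
R2C2 = 3 − 1 = 2 completes the 3 down.
R2C3 = 8 − 7 = 1 completes the 8 across.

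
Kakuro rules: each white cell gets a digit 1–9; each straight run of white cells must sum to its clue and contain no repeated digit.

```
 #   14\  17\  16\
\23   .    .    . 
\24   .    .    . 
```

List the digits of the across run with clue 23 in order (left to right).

6, 8, 9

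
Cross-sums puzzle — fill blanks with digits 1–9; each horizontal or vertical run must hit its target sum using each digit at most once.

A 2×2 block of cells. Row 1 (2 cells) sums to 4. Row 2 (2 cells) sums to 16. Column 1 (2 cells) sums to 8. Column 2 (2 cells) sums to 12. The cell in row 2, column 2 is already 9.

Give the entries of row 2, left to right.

4 in 2 cells must be {1,3}; 16 in 2 cells must be {7,9}.
(1,2) = 12 − 9 = 3 completes the 12 down.
(2,1) = 16 − 9 = 7 completes the 16 across.
(1,1) = 4 − 3 = 1 completes the 4 across.

7 9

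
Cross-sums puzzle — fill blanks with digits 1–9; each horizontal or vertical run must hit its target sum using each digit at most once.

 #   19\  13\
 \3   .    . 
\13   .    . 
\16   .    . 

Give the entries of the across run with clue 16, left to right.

9, 7

3 in 2 cells must be {1,2}; 16 in 2 cells must be {7,9}.
The 3 across and the 19 down share only 2, so R1C1 = 2.
R1C2 = 3 − 2 = 1 completes the 3 across.
Given what's placed, R3C1 must be 9 to fit the 16 across and 19 down.
R3C2 = 16 − 9 = 7 completes the 16 across.
R2C1 = 19 − 11 = 8 completes the 19 down.
R2C2 = 13 − 8 = 5 completes the 13 across.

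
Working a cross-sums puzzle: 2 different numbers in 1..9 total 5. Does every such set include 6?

No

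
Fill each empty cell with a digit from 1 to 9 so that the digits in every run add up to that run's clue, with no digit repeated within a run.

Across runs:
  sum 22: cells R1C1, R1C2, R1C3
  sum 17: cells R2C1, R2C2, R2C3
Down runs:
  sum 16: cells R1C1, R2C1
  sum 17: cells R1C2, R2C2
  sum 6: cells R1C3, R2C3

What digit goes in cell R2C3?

16 in 2 cells must be {7,9}; 17 in 2 cells must be {8,9}.
The 22 across and the 6 down share only 5, so R1C3 = 5.
R2C3 = 6 − 5 = 1 completes the 6 down.
Given what's placed, R1C1 must be 9 to fit the 22 across and 16 down.
R1C2 = 22 − 14 = 8 completes the 22 across.
R2C1 = 16 − 9 = 7 completes the 16 down.
R2C2 = 17 − 8 = 9 completes the 17 across.

1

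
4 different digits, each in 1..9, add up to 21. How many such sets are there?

11

4 distinct digits from 1–9 sum between 10 and 30.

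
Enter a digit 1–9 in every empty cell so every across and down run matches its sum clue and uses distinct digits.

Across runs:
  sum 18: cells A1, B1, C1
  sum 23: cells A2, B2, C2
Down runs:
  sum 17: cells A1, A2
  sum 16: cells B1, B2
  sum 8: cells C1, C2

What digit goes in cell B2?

23 in 3 cells must be {6,8,9}; 17 in 2 cells must be {8,9}; 16 in 2 cells must be {7,9}.
The 23 across and the 16 down share only 9, so B2 = 9.
Given what's placed, C2 must be 6 to fit the 23 across and 8 down.
B1 = 16 − 9 = 7 completes the 16 down.
C1 = 8 − 6 = 2 completes the 8 down.
A2 = 23 − 15 = 8 completes the 23 across.
A1 = 18 − 9 = 9 completes the 18 across.

9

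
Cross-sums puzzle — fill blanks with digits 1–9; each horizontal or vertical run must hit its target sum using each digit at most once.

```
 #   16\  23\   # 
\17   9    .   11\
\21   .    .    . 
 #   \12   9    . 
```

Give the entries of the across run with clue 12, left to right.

9, 3

17 in 2 cells must be {8,9}; 16 in 2 cells must be {7,9}; 23 in 3 cells must be {6,8,9}.
R1C2 = 17 − 9 = 8 completes the 17 across.
R2C1 = 16 − 9 = 7 completes the 16 down.
R2C2 = 23 − 17 = 6 completes the 23 down.
R2C3 = 21 − 13 = 8 completes the 21 across.
R3C3 = 12 − 9 = 3 completes the 12 across.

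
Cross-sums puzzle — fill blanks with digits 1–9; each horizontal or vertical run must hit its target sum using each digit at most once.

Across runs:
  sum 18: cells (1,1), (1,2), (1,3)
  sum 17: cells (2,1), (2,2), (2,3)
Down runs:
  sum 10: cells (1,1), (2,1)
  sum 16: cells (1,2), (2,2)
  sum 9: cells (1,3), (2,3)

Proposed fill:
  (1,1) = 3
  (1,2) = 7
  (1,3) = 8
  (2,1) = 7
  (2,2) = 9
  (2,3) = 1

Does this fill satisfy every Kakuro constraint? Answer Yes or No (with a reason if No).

Yes

Across: 3+7+8=18; 7+9+1=17. Down: 3+7=10; 7+9=16; 8+1=9. No digit repeats within any run.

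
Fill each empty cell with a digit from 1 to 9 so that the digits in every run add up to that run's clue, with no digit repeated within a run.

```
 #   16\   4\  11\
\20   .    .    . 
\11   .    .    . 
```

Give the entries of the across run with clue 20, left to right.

16 in 2 cells must be {7,9}; 4 in 2 cells must be {1,3}.
The 20 across and the 4 down share only 3, so R1C2 = 3.
The 11 across and the 16 down share only 7, so R2C1 = 7.
R2C2 = 4 − 3 = 1 completes the 4 down.
R2C3 = 11 − 8 = 3 completes the 11 across.
R1C1 = 16 − 7 = 9 completes the 16 down.
R1C3 = 20 − 12 = 8 completes the 20 across.

9, 3, 8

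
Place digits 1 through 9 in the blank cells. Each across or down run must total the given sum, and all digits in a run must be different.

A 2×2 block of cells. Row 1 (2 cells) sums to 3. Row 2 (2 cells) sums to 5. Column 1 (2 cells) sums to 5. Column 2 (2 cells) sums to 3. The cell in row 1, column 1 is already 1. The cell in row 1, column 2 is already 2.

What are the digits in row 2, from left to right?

3 in 2 cells must be {1,2}.
(2,1) = 5 − 1 = 4 completes the 5 down.
(2,2) = 5 − 4 = 1 completes the 5 across.

4, 1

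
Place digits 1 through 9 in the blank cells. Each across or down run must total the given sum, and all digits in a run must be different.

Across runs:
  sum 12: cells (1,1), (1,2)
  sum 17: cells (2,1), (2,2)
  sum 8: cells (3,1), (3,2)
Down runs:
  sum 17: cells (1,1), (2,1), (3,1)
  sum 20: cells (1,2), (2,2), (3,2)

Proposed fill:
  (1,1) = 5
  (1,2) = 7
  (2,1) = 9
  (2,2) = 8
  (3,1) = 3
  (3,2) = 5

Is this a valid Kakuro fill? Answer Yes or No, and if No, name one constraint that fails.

Yes

Across: 5+7=12; 9+8=17; 3+5=8. Down: 5+9+3=17; 7+8+5=20. No digit repeats within any run.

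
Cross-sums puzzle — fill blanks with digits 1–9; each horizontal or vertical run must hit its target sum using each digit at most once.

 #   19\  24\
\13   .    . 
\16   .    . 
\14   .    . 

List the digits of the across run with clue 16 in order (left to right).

9, 7

16 in 2 cells must be {7,9}; 24 in 3 cells must be {7,8,9}.
Nothing is forced directly, so branch on R2C1, whose candidates are 7 or 9. If R2C1 = 7: that forces R2C2 = 9, R3C2 = 8, R1C2 = 7, after which R3C1 would have to be in {6} for the 14 across but in {3,4,8,9} for the 19 down — contradiction. So R2C1 = 9.
R2C2 = 16 − 9 = 7 completes the 16 across.
Nothing is forced directly, so branch on R1C2, whose candidates are 8 or 9. If R1C2 = 8: then R1C1 would have to be in {5} for the 13 across but in {2,3,4,6,7,8} for the 19 down — contradiction. So R1C2 = 9.
R1C1 = 13 − 9 = 4 completes the 13 across.
R3C1 = 19 − 13 = 6 completes the 19 down.
R3C2 = 14 − 6 = 8 completes the 14 across.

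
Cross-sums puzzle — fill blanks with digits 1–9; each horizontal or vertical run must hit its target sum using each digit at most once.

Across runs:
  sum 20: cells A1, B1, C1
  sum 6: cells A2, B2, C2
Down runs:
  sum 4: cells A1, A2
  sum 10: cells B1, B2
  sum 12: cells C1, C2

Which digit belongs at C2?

3

6 in 3 cells must be {1,2,3}; 4 in 2 cells must be {1,3}.
The 20 across and the 4 down share only 3, so A1 = 3.
A2 = 4 − 3 = 1 completes the 4 down.
Given what's placed, C2 must be 3 to fit the 6 across and 12 down.
C1 = 12 − 3 = 9 completes the 12 down.
B2 = 6 − 4 = 2 completes the 6 across.
B1 = 20 − 12 = 8 completes the 20 across.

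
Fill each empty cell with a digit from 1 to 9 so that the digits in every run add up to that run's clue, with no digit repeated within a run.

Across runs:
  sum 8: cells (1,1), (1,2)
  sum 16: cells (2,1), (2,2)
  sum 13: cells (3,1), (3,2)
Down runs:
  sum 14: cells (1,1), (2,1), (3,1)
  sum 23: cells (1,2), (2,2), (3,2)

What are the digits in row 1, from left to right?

16 in 2 cells must be {7,9}; 23 in 3 cells must be {6,8,9}.
The 8 across and the 23 down share only 6, so (1,2) = 6.
Given what's placed, (2,2) must be 9 to fit the 16 across and 23 down.
(3,2) = 23 − 15 = 8 completes the 23 down.
(1,1) = 8 − 6 = 2 completes the 8 across.
(2,1) = 16 − 9 = 7 completes the 16 across.
(3,1) = 13 − 8 = 5 completes the 13 across.

2 6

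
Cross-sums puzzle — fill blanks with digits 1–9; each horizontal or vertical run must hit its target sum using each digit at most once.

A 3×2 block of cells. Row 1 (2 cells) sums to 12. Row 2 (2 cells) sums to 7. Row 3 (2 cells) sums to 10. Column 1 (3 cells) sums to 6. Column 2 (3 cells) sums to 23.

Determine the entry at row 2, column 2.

6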